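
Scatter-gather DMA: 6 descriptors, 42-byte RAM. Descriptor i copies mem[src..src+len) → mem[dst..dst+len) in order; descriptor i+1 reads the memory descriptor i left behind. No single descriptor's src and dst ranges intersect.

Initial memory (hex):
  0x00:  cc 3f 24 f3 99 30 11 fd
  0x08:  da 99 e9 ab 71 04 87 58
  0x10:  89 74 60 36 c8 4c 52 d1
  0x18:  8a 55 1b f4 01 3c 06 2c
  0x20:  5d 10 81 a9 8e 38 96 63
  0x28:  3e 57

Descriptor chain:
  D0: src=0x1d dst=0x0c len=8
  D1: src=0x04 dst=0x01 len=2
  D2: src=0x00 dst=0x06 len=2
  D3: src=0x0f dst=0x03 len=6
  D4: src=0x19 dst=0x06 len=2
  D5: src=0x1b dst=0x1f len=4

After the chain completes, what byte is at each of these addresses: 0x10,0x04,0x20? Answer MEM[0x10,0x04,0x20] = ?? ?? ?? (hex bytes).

MEM[0x10,0x04,0x20] = 10 10 01

D0: mem[0x0c..0x13] <- [3c 06 2c 5d 10 81 a9 8e]
D1: mem[0x01..0x02] <- [99 30]
D2: mem[0x06..0x07] <- [cc 99]
D3: mem[0x03..0x08] <- [5d 10 81 a9 8e c8]
D4: mem[0x06..0x07] <- [55 1b]
D5: mem[0x1f..0x22] <- [f4 01 3c 06]
query mem[0x10]=0x10, mem[0x04]=0x10, mem[0x20]=0x01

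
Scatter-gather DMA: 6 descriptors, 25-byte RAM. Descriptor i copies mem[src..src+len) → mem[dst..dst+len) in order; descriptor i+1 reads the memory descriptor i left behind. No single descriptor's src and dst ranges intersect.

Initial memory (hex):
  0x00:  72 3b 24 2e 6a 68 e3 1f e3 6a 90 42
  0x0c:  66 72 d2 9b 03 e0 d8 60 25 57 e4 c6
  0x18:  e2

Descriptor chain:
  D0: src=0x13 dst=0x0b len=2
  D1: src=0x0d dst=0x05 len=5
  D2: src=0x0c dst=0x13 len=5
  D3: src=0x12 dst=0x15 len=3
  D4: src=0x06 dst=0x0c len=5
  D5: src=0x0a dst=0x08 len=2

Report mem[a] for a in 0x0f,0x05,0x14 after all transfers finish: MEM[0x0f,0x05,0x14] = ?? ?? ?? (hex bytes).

#0 dst[0x0b+2] := {0x60,0x25}
#1 dst[0x05+5] := {0x72,0xd2,0x9b,0x03,0xe0}
#2 dst[0x13+5] := {0x25,0x72,0xd2,0x9b,0x03}
#3 dst[0x15+3] := {0xd8,0x25,0x72}
#4 dst[0x0c+5] := {0xd2,0x9b,0x03,0xe0,0x90}
#5 dst[0x08+2] := {0x90,0x60}
query mem[0x0f]=0xe0, mem[0x05]=0x72, mem[0x14]=0x72

MEM[0x0f,0x05,0x14] = e0 72 72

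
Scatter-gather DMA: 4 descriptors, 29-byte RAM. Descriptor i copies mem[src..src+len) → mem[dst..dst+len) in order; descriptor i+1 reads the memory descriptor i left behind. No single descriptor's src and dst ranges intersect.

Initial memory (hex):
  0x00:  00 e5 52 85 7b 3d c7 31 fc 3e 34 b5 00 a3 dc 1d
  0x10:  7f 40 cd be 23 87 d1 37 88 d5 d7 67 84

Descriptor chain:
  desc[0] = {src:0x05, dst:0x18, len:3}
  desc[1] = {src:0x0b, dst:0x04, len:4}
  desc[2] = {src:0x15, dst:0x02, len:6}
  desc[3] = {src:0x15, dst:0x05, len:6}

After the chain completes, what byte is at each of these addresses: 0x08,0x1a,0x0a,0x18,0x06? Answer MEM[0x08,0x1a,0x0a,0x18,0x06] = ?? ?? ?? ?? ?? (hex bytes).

[0] 0x05->0x18 len=3 : 3d c7 31
[1] 0x0b->0x04 len=4 : b5 00 a3 dc
[2] 0x15->0x02 len=6 : 87 d1 37 3d c7 31
[3] 0x15->0x05 len=6 : 87 d1 37 3d c7 31
query mem[0x08]=0x3d, mem[0x1a]=0x31, mem[0x0a]=0x31, mem[0x18]=0x3d, mem[0x06]=0xd1

MEM[0x08,0x1a,0x0a,0x18,0x06] = 3d 31 31 3d d1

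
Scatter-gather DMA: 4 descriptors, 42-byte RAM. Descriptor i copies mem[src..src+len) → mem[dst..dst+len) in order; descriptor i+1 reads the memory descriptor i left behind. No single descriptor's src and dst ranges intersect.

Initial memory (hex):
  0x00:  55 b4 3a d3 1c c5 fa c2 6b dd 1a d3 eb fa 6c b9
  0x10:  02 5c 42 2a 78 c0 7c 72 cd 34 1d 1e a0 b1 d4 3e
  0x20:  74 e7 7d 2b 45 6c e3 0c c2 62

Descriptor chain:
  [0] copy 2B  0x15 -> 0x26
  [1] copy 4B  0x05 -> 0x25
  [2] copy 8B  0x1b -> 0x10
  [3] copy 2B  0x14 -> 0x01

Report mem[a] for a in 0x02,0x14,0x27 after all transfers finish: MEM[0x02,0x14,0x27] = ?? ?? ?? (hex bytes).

[0] 0x15->0x26 len=2 : c0 7c
[1] 0x05->0x25 len=4 : c5 fa c2 6b
[2] 0x1b->0x10 len=8 : 1e a0 b1 d4 3e 74 e7 7d
[3] 0x14->0x01 len=2 : 3e 74
query mem[0x02]=0x74, mem[0x14]=0x3e, mem[0x27]=0xc2

MEM[0x02,0x14,0x27] = 74 3e c2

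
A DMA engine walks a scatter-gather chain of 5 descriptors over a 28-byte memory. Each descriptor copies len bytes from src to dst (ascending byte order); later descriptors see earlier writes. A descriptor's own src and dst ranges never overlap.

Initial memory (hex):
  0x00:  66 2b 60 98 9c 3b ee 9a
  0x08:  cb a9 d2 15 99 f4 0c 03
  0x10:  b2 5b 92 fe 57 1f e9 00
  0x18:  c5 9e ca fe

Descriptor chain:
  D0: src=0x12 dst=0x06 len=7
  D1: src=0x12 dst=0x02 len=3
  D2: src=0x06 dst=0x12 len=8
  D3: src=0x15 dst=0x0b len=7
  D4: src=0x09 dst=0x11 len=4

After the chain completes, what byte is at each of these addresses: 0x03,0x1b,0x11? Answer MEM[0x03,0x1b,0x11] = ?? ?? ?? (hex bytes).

[0] 0x12->0x06 len=7 : 92 fe 57 1f e9 00 c5
[1] 0x12->0x02 len=3 : 92 fe 57
[2] 0x06->0x12 len=8 : 92 fe 57 1f e9 00 c5 f4
[3] 0x15->0x0b len=7 : 1f e9 00 c5 f4 ca fe
[4] 0x09->0x11 len=4 : 1f e9 1f e9
query mem[0x03]=0xfe, mem[0x1b]=0xfe, mem[0x11]=0x1f

MEM[0x03,0x1b,0x11] = fe fe 1f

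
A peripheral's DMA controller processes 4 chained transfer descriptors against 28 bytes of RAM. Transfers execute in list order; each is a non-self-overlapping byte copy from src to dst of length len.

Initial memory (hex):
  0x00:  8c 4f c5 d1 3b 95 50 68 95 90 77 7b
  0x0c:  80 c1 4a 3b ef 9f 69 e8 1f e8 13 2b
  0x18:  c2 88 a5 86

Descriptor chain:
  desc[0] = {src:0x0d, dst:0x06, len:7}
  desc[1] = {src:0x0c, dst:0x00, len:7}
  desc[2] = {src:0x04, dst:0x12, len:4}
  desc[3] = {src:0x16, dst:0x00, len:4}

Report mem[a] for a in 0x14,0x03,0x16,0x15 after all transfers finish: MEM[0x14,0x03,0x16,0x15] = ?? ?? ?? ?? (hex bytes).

MEM[0x14,0x03,0x16,0x15] = 69 88 13 4a

  after D0: wrote 7B at 0x06 = c14a3bef9f69e8
  after D1: wrote 7B at 0x00 = e8c14a3bef9f69
  after D2: wrote 4B at 0x12 = ef9f694a
  after D3: wrote 4B at 0x00 = 132bc288
query mem[0x14]=0x69, mem[0x03]=0x88, mem[0x16]=0x13, mem[0x15]=0x4a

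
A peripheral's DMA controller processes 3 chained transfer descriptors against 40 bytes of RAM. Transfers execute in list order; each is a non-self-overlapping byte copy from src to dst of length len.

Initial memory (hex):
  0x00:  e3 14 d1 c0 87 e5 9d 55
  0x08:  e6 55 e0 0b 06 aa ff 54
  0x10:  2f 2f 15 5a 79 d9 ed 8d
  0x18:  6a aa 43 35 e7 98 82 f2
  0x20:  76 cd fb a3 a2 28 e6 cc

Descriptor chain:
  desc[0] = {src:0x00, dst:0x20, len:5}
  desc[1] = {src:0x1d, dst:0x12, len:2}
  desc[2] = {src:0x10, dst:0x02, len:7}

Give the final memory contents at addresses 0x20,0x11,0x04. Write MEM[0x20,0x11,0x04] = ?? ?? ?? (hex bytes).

MEM[0x20,0x11,0x04] = e3 2f 98

D0: mem[0x20..0x24] <- [e3 14 d1 c0 87]
D1: mem[0x12..0x13] <- [98 82]
D2: mem[0x02..0x08] <- [2f 2f 98 82 79 d9 ed]
query mem[0x20]=0xe3, mem[0x11]=0x2f, mem[0x04]=0x98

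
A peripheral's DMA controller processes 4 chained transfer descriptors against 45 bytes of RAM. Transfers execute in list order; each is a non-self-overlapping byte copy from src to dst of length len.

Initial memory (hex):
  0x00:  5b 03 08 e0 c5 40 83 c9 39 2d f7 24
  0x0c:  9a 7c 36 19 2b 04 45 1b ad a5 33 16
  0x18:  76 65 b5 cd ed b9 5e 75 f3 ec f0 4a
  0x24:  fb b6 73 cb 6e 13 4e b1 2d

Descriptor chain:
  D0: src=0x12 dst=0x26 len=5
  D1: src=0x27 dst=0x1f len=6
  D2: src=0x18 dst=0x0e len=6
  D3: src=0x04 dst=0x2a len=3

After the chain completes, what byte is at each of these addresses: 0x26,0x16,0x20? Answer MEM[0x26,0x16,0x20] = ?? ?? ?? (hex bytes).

MEM[0x26,0x16,0x20] = 45 33 ad

  after D0: wrote 5B at 0x26 = 451bada533
  after D1: wrote 6B at 0x1f = 1bada533b12d
  after D2: wrote 6B at 0x0e = 7665b5cdedb9
  after D3: wrote 3B at 0x2a = c54083
query mem[0x26]=0x45, mem[0x16]=0x33, mem[0x20]=0xad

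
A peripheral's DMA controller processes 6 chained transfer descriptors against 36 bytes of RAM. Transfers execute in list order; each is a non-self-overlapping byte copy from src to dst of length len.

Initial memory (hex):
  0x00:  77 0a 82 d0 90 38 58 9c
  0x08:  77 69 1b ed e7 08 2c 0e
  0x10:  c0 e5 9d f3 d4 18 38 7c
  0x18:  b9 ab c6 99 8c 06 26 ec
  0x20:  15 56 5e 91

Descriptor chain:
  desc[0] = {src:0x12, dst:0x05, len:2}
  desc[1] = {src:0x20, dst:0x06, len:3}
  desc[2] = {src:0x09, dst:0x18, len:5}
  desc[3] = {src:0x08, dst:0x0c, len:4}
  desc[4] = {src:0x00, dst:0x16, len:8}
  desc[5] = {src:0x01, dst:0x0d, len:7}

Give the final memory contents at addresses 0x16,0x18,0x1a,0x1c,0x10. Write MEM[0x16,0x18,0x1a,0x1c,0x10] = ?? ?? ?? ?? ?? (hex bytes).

MEM[0x16,0x18,0x1a,0x1c,0x10] = 77 82 90 15 90

[0] 0x12->0x05 len=2 : 9d f3
[1] 0x20->0x06 len=3 : 15 56 5e
[2] 0x09->0x18 len=5 : 69 1b ed e7 08
[3] 0x08->0x0c len=4 : 5e 69 1b ed
[4] 0x00->0x16 len=8 : 77 0a 82 d0 90 9d 15 56
[5] 0x01->0x0d len=7 : 0a 82 d0 90 9d 15 56
query mem[0x16]=0x77, mem[0x18]=0x82, mem[0x1a]=0x90, mem[0x1c]=0x15, mem[0x10]=0x90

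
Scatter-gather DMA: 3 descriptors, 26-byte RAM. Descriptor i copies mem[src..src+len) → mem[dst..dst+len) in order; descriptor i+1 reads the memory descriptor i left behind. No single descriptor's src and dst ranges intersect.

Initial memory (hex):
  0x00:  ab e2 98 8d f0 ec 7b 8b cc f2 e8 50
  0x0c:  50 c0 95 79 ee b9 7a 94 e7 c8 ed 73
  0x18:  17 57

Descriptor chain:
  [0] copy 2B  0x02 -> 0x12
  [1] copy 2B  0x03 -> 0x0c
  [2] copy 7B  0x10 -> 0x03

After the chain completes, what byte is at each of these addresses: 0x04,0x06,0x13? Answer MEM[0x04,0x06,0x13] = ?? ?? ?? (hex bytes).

MEM[0x04,0x06,0x13] = b9 8d 8d

[0] 0x02->0x12 len=2 : 98 8d
[1] 0x03->0x0c len=2 : 8d f0
[2] 0x10->0x03 len=7 : ee b9 98 8d e7 c8 ed
query mem[0x04]=0xb9, mem[0x06]=0x8d, mem[0x13]=0x8d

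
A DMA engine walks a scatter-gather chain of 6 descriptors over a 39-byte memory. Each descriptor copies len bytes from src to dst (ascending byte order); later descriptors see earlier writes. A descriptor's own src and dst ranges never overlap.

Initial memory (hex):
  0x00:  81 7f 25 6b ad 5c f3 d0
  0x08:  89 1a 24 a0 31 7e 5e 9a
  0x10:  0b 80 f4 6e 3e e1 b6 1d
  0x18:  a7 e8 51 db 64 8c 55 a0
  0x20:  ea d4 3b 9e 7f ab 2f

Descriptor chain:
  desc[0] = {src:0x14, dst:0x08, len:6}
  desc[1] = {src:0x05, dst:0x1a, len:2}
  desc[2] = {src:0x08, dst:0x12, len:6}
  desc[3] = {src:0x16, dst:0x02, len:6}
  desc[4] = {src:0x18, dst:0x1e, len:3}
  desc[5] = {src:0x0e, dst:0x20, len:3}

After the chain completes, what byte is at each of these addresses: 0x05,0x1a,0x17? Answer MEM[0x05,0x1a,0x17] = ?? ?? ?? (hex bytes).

  after D0: wrote 6B at 0x08 = 3ee1b61da7e8
  after D1: wrote 2B at 0x1a = 5cf3
  after D2: wrote 6B at 0x12 = 3ee1b61da7e8
  after D3: wrote 6B at 0x02 = a7e8a7e85cf3
  after D4: wrote 3B at 0x1e = a7e85c
  after D5: wrote 3B at 0x20 = 5e9a0b
query mem[0x05]=0xe8, mem[0x1a]=0x5c, mem[0x17]=0xe8

MEM[0x05,0x1a,0x17] = e8 5c e8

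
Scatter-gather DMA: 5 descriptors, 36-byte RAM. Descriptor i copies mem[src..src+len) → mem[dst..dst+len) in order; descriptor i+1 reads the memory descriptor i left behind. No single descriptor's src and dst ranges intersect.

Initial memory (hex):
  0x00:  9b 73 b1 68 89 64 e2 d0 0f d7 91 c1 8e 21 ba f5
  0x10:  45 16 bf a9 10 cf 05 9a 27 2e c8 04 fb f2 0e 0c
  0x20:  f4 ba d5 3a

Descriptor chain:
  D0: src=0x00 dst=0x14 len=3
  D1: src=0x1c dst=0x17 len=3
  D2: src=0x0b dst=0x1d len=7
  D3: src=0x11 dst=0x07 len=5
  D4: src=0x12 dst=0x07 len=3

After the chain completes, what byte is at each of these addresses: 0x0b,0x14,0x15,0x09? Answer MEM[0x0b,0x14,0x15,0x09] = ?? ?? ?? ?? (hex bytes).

[0] 0x00->0x14 len=3 : 9b 73 b1
[1] 0x1c->0x17 len=3 : fb f2 0e
[2] 0x0b->0x1d len=7 : c1 8e 21 ba f5 45 16
[3] 0x11->0x07 len=5 : 16 bf a9 9b 73
[4] 0x12->0x07 len=3 : bf a9 9b
query mem[0x0b]=0x73, mem[0x14]=0x9b, mem[0x15]=0x73, mem[0x09]=0x9b

MEM[0x0b,0x14,0x15,0x09] = 73 9b 73 9b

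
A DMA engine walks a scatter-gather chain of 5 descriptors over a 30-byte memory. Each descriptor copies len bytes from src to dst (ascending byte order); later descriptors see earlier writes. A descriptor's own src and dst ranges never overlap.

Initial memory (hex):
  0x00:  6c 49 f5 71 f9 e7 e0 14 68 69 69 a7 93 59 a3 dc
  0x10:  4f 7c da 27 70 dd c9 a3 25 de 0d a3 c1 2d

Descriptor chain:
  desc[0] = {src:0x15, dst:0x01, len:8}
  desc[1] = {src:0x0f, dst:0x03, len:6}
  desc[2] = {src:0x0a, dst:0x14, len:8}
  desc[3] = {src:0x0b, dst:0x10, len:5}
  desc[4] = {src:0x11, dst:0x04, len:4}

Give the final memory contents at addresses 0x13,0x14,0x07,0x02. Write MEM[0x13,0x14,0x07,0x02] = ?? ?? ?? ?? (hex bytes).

#0 dst[0x01+8] := {0xdd,0xc9,0xa3,0x25,0xde,0x0d,0xa3,0xc1}
#1 dst[0x03+6] := {0xdc,0x4f,0x7c,0xda,0x27,0x70}
#2 dst[0x14+8] := {0x69,0xa7,0x93,0x59,0xa3,0xdc,0x4f,0x7c}
#3 dst[0x10+5] := {0xa7,0x93,0x59,0xa3,0xdc}
#4 dst[0x04+4] := {0x93,0x59,0xa3,0xdc}
query mem[0x13]=0xa3, mem[0x14]=0xdc, mem[0x07]=0xdc, mem[0x02]=0xc9

MEM[0x13,0x14,0x07,0x02] = a3 dc dc c9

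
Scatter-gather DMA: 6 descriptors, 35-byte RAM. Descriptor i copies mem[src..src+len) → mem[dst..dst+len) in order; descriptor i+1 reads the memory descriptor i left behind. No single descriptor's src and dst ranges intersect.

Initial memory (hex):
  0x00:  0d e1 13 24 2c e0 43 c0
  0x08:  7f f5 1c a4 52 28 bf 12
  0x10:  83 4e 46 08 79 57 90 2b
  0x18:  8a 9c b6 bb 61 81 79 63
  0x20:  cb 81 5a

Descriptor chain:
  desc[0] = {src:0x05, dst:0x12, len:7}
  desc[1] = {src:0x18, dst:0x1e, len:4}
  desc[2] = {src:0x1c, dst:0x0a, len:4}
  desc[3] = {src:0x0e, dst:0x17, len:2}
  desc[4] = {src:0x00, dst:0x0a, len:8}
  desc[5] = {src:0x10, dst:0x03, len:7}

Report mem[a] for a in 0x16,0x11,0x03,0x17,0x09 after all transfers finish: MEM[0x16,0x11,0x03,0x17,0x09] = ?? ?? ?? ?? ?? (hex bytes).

MEM[0x16,0x11,0x03,0x17,0x09] = f5 c0 43 bf f5

  after D0: wrote 7B at 0x12 = e043c07ff51ca4
  after D1: wrote 4B at 0x1e = a49cb6bb
  after D2: wrote 4B at 0x0a = 6181a49c
  after D3: wrote 2B at 0x17 = bf12
  after D4: wrote 8B at 0x0a = 0de113242ce043c0
  after D5: wrote 7B at 0x03 = 43c0e043c07ff5
query mem[0x16]=0xf5, mem[0x11]=0xc0, mem[0x03]=0x43, mem[0x17]=0xbf, mem[0x09]=0xf5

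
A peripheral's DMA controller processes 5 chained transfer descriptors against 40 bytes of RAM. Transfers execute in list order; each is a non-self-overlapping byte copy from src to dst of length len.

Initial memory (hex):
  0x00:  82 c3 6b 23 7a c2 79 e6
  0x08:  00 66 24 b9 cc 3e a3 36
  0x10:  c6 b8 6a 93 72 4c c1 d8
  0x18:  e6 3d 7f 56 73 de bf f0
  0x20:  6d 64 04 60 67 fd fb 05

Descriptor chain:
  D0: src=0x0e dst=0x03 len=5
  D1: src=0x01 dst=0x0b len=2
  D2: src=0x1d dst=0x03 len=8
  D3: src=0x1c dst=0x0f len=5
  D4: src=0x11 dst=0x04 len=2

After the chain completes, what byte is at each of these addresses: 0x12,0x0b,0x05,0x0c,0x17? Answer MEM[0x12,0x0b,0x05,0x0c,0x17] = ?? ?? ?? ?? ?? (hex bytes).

#0 dst[0x03+5] := {0xa3,0x36,0xc6,0xb8,0x6a}
#1 dst[0x0b+2] := {0xc3,0x6b}
#2 dst[0x03+8] := {0xde,0xbf,0xf0,0x6d,0x64,0x04,0x60,0x67}
#3 dst[0x0f+5] := {0x73,0xde,0xbf,0xf0,0x6d}
#4 dst[0x04+2] := {0xbf,0xf0}
query mem[0x12]=0xf0, mem[0x0b]=0xc3, mem[0x05]=0xf0, mem[0x0c]=0x6b, mem[0x17]=0xd8

MEM[0x12,0x0b,0x05,0x0c,0x17] = f0 c3 f0 6b d8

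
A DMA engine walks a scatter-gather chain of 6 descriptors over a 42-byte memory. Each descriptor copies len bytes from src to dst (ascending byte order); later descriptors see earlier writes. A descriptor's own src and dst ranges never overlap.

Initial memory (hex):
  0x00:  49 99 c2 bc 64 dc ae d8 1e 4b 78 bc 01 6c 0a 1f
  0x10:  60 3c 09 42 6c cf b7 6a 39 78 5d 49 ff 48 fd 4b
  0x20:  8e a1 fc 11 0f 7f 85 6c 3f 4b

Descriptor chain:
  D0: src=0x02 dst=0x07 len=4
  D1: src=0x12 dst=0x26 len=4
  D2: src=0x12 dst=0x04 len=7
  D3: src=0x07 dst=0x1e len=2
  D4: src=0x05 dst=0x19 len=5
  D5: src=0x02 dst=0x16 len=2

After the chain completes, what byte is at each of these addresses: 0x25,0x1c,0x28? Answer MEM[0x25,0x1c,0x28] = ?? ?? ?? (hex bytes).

MEM[0x25,0x1c,0x28] = 7f b7 6c

D0: mem[0x07..0x0a] <- [c2 bc 64 dc]
D1: mem[0x26..0x29] <- [09 42 6c cf]
D2: mem[0x04..0x0a] <- [09 42 6c cf b7 6a 39]
D3: mem[0x1e..0x1f] <- [cf b7]
D4: mem[0x19..0x1d] <- [42 6c cf b7 6a]
D5: mem[0x16..0x17] <- [c2 bc]
query mem[0x25]=0x7f, mem[0x1c]=0xb7, mem[0x28]=0x6c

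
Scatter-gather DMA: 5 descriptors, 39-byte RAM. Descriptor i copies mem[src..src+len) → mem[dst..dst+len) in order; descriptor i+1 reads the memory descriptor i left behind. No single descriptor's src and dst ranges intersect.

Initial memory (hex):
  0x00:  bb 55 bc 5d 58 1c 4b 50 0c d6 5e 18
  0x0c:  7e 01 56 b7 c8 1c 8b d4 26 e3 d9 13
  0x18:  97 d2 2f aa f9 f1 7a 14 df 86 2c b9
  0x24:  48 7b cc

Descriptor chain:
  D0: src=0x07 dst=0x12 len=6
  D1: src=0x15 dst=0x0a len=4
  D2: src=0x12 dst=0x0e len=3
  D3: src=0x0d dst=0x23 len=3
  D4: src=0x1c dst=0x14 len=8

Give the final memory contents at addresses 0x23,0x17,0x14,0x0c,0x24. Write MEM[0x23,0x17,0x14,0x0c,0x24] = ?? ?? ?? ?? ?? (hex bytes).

#0 dst[0x12+6] := {0x50,0x0c,0xd6,0x5e,0x18,0x7e}
#1 dst[0x0a+4] := {0x5e,0x18,0x7e,0x97}
#2 dst[0x0e+3] := {0x50,0x0c,0xd6}
#3 dst[0x23+3] := {0x97,0x50,0x0c}
#4 dst[0x14+8] := {0xf9,0xf1,0x7a,0x14,0xdf,0x86,0x2c,0x97}
query mem[0x23]=0x97, mem[0x17]=0x14, mem[0x14]=0xf9, mem[0x0c]=0x7e, mem[0x24]=0x50

MEM[0x23,0x17,0x14,0x0c,0x24] = 97 14 f9 7e 50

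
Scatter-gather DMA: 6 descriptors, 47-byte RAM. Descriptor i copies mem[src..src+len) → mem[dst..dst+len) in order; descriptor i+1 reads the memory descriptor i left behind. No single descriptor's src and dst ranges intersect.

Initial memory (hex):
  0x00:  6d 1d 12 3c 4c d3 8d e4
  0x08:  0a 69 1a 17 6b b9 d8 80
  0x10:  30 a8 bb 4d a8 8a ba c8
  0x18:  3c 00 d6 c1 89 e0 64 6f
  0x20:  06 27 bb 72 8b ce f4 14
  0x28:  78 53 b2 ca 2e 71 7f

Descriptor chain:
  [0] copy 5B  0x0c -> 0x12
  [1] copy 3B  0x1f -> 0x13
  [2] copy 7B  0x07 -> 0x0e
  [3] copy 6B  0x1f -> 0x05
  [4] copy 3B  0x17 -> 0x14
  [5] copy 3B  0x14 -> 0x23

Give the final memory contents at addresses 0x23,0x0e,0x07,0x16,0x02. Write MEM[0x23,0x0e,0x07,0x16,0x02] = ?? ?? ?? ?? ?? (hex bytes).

  after D0: wrote 5B at 0x12 = 6bb9d88030
  after D1: wrote 3B at 0x13 = 6f0627
  after D2: wrote 7B at 0x0e = e40a691a176bb9
  after D3: wrote 6B at 0x05 = 6f0627bb728b
  after D4: wrote 3B at 0x14 = c83c00
  after D5: wrote 3B at 0x23 = c83c00
query mem[0x23]=0xc8, mem[0x0e]=0xe4, mem[0x07]=0x27, mem[0x16]=0x00, mem[0x02]=0x12

MEM[0x23,0x0e,0x07,0x16,0x02] = c8 e4 27 00 12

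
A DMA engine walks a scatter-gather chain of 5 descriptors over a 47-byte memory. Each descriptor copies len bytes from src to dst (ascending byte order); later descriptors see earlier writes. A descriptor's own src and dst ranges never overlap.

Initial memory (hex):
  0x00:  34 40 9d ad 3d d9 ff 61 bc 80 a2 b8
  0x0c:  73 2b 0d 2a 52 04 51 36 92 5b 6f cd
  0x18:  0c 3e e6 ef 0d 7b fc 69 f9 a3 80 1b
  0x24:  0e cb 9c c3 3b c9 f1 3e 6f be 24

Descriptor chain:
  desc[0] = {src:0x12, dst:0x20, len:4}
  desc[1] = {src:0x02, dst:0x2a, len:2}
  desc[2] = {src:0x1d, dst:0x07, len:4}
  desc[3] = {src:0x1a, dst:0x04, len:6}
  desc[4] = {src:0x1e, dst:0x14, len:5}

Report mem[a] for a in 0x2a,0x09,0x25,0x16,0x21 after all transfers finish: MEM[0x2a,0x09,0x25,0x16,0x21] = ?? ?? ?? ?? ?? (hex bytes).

[0] 0x12->0x20 len=4 : 51 36 92 5b
[1] 0x02->0x2a len=2 : 9d ad
[2] 0x1d->0x07 len=4 : 7b fc 69 51
[3] 0x1a->0x04 len=6 : e6 ef 0d 7b fc 69
[4] 0x1e->0x14 len=5 : fc 69 51 36 92
query mem[0x2a]=0x9d, mem[0x09]=0x69, mem[0x25]=0xcb, mem[0x16]=0x51, mem[0x21]=0x36

MEM[0x2a,0x09,0x25,0x16,0x21] = 9d 69 cb 51 36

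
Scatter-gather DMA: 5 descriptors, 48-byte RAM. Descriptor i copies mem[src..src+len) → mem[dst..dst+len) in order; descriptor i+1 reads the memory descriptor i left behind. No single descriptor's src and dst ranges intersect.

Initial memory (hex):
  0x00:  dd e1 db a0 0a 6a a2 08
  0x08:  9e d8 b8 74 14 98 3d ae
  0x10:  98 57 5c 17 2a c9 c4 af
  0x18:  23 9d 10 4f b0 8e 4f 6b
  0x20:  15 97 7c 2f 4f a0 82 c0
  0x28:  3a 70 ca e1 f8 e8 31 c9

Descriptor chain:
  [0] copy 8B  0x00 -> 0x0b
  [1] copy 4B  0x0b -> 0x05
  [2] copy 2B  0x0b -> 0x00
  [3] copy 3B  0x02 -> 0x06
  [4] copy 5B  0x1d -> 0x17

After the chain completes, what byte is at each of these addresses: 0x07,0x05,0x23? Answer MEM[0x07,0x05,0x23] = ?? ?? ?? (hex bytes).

MEM[0x07,0x05,0x23] = a0 dd 2f

#0 dst[0x0b+8] := {0xdd,0xe1,0xdb,0xa0,0x0a,0x6a,0xa2,0x08}
#1 dst[0x05+4] := {0xdd,0xe1,0xdb,0xa0}
#2 dst[0x00+2] := {0xdd,0xe1}
#3 dst[0x06+3] := {0xdb,0xa0,0x0a}
#4 dst[0x17+5] := {0x8e,0x4f,0x6b,0x15,0x97}
query mem[0x07]=0xa0, mem[0x05]=0xdd, mem[0x23]=0x2f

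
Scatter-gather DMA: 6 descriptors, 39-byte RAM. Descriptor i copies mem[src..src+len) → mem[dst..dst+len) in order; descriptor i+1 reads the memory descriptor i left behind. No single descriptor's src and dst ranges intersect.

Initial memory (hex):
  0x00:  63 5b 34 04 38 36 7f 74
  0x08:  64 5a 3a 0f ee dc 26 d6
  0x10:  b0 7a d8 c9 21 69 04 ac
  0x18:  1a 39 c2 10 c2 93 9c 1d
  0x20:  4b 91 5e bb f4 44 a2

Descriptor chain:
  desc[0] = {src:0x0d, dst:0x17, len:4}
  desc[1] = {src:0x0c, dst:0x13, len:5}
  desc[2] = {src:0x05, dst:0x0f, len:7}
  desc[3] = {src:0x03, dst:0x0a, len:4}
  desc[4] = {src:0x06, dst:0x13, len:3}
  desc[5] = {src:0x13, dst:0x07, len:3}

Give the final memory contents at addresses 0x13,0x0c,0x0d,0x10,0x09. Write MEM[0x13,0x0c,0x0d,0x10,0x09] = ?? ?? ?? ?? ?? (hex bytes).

#0 dst[0x17+4] := {0xdc,0x26,0xd6,0xb0}
#1 dst[0x13+5] := {0xee,0xdc,0x26,0xd6,0xb0}
#2 dst[0x0f+7] := {0x36,0x7f,0x74,0x64,0x5a,0x3a,0x0f}
#3 dst[0x0a+4] := {0x04,0x38,0x36,0x7f}
#4 dst[0x13+3] := {0x7f,0x74,0x64}
#5 dst[0x07+3] := {0x7f,0x74,0x64}
query mem[0x13]=0x7f, mem[0x0c]=0x36, mem[0x0d]=0x7f, mem[0x10]=0x7f, mem[0x09]=0x64

MEM[0x13,0x0c,0x0d,0x10,0x09] = 7f 36 7f 7f 64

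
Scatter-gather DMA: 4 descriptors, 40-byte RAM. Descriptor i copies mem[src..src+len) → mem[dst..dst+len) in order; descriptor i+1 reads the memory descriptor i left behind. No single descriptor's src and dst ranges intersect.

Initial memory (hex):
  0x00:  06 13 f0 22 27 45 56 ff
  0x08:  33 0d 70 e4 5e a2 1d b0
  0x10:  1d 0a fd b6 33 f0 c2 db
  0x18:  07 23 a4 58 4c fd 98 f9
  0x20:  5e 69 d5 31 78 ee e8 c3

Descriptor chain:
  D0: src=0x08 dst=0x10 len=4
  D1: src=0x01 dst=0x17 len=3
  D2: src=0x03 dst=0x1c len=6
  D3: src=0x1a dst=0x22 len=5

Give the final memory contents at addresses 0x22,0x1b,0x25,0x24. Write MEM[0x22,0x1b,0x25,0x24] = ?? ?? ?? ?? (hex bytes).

MEM[0x22,0x1b,0x25,0x24] = a4 58 27 22

#0 dst[0x10+4] := {0x33,0x0d,0x70,0xe4}
#1 dst[0x17+3] := {0x13,0xf0,0x22}
#2 dst[0x1c+6] := {0x22,0x27,0x45,0x56,0xff,0x33}
#3 dst[0x22+5] := {0xa4,0x58,0x22,0x27,0x45}
query mem[0x22]=0xa4, mem[0x1b]=0x58, mem[0x25]=0x27, mem[0x24]=0x22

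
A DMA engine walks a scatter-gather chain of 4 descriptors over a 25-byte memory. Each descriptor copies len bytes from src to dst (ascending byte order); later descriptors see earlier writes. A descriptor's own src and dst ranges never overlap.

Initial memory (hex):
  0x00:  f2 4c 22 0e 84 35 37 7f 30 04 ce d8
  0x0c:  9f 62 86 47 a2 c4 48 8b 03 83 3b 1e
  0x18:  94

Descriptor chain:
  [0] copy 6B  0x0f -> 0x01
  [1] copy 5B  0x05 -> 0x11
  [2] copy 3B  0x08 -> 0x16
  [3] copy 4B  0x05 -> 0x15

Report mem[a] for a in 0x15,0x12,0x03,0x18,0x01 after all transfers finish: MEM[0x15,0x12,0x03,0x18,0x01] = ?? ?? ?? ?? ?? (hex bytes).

MEM[0x15,0x12,0x03,0x18,0x01] = 8b 03 c4 30 47

#0 dst[0x01+6] := {0x47,0xa2,0xc4,0x48,0x8b,0x03}
#1 dst[0x11+5] := {0x8b,0x03,0x7f,0x30,0x04}
#2 dst[0x16+3] := {0x30,0x04,0xce}
#3 dst[0x15+4] := {0x8b,0x03,0x7f,0x30}
query mem[0x15]=0x8b, mem[0x12]=0x03, mem[0x03]=0xc4, mem[0x18]=0x30, mem[0x01]=0x47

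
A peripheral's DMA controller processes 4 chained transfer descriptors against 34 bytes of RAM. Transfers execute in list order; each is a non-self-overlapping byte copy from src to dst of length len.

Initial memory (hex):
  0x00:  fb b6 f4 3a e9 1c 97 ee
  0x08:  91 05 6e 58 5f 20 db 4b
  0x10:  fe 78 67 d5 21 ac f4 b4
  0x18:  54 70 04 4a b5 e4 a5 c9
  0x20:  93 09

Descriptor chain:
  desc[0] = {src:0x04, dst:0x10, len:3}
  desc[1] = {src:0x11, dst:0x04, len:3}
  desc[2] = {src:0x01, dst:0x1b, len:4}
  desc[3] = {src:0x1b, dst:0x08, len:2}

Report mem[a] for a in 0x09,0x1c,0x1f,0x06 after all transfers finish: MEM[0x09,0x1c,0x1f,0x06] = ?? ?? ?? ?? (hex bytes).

MEM[0x09,0x1c,0x1f,0x06] = f4 f4 c9 d5

[0] 0x04->0x10 len=3 : e9 1c 97
[1] 0x11->0x04 len=3 : 1c 97 d5
[2] 0x01->0x1b len=4 : b6 f4 3a 1c
[3] 0x1b->0x08 len=2 : b6 f4
query mem[0x09]=0xf4, mem[0x1c]=0xf4, mem[0x1f]=0xc9, mem[0x06]=0xd5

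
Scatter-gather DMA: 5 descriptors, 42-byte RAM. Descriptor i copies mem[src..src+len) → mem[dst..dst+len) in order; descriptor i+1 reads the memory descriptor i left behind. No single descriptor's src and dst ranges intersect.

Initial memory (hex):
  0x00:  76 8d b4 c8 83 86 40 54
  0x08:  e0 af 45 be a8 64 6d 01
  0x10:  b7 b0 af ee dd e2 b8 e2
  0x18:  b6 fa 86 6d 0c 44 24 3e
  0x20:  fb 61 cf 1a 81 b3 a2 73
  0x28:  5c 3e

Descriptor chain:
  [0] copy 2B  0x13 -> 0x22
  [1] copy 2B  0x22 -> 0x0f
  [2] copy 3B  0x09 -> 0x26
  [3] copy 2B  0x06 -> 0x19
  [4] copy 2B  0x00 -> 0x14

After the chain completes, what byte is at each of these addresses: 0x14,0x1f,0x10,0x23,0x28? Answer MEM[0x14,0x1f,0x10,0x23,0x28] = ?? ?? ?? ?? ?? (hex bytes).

MEM[0x14,0x1f,0x10,0x23,0x28] = 76 3e dd dd be

D0: mem[0x22..0x23] <- [ee dd]
D1: mem[0x0f..0x10] <- [ee dd]
D2: mem[0x26..0x28] <- [af 45 be]
D3: mem[0x19..0x1a] <- [40 54]
D4: mem[0x14..0x15] <- [76 8d]
query mem[0x14]=0x76, mem[0x1f]=0x3e, mem[0x10]=0xdd, mem[0x23]=0xdd, mem[0x28]=0xbe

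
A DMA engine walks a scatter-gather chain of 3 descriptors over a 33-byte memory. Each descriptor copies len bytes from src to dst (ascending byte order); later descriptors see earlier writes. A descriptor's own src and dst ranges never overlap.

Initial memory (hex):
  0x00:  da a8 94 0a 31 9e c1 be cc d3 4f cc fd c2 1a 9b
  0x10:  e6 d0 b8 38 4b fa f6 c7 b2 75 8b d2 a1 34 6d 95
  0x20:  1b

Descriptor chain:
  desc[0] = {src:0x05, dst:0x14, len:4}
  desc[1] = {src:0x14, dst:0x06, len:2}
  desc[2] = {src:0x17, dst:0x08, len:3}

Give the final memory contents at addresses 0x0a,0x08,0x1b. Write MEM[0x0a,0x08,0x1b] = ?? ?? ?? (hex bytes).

[0] 0x05->0x14 len=4 : 9e c1 be cc
[1] 0x14->0x06 len=2 : 9e c1
[2] 0x17->0x08 len=3 : cc b2 75
query mem[0x0a]=0x75, mem[0x08]=0xcc, mem[0x1b]=0xd2

MEM[0x0a,0x08,0x1b] = 75 cc d2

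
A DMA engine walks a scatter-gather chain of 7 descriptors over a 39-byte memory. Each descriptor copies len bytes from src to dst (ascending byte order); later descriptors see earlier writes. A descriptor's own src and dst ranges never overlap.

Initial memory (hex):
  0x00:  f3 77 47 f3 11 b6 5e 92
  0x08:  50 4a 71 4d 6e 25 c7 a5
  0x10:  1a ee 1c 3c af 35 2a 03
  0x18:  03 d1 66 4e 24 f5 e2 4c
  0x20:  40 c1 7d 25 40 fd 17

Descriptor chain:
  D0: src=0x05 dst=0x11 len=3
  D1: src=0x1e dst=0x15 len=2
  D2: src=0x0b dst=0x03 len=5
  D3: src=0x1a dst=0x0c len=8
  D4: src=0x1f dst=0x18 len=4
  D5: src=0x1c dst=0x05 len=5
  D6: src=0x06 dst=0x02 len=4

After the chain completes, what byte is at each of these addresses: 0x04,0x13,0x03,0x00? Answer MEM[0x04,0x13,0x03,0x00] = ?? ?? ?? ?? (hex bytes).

MEM[0x04,0x13,0x03,0x00] = 4c c1 e2 f3

D0: mem[0x11..0x13] <- [b6 5e 92]
D1: mem[0x15..0x16] <- [e2 4c]
D2: mem[0x03..0x07] <- [4d 6e 25 c7 a5]
D3: mem[0x0c..0x13] <- [66 4e 24 f5 e2 4c 40 c1]
D4: mem[0x18..0x1b] <- [4c 40 c1 7d]
D5: mem[0x05..0x09] <- [24 f5 e2 4c 40]
D6: mem[0x02..0x05] <- [f5 e2 4c 40]
query mem[0x04]=0x4c, mem[0x13]=0xc1, mem[0x03]=0xe2, mem[0x00]=0xf3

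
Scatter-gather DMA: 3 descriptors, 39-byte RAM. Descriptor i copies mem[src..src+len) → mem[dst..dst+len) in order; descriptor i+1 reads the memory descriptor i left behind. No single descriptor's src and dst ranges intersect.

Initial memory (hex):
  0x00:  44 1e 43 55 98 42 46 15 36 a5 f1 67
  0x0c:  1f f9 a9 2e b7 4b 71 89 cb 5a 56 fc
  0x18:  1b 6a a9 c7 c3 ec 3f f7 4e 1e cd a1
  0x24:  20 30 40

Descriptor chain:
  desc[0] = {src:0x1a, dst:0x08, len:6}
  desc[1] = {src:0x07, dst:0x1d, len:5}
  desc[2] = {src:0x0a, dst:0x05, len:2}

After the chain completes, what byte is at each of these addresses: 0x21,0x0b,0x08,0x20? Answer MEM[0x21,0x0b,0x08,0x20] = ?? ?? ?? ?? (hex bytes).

MEM[0x21,0x0b,0x08,0x20] = ec ec a9 c3

  after D0: wrote 6B at 0x08 = a9c7c3ec3ff7
  after D1: wrote 5B at 0x1d = 15a9c7c3ec
  after D2: wrote 2B at 0x05 = c3ec
query mem[0x21]=0xec, mem[0x0b]=0xec, mem[0x08]=0xa9, mem[0x20]=0xc3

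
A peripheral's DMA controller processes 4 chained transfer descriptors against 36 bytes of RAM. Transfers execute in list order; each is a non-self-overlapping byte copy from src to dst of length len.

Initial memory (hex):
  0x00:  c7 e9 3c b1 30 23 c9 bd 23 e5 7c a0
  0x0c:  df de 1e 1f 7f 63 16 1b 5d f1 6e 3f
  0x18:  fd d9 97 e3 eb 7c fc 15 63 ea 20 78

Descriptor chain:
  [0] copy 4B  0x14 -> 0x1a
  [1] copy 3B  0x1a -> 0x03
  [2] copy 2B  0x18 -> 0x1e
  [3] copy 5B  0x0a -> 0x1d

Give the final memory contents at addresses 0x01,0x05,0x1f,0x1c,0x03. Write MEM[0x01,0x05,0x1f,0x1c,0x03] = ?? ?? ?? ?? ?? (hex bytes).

MEM[0x01,0x05,0x1f,0x1c,0x03] = e9 6e df 6e 5d

D0: mem[0x1a..0x1d] <- [5d f1 6e 3f]
D1: mem[0x03..0x05] <- [5d f1 6e]
D2: mem[0x1e..0x1f] <- [fd d9]
D3: mem[0x1d..0x21] <- [7c a0 df de 1e]
query mem[0x01]=0xe9, mem[0x05]=0x6e, mem[0x1f]=0xdf, mem[0x1c]=0x6e, mem[0x03]=0x5d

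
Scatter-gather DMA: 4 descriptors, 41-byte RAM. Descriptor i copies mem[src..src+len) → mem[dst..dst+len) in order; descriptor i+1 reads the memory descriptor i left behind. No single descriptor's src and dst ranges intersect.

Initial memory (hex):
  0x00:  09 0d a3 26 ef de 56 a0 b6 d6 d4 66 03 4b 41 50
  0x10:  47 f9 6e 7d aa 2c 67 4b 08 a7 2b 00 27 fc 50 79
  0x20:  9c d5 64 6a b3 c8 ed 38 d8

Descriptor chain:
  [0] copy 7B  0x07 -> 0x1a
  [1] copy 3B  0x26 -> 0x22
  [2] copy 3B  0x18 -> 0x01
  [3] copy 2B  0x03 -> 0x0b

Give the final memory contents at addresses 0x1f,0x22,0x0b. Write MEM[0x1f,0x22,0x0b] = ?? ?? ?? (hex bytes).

  after D0: wrote 7B at 0x1a = a0b6d6d466034b
  after D1: wrote 3B at 0x22 = ed38d8
  after D2: wrote 3B at 0x01 = 08a7a0
  after D3: wrote 2B at 0x0b = a0ef
query mem[0x1f]=0x03, mem[0x22]=0xed, mem[0x0b]=0xa0

MEM[0x1f,0x22,0x0b] = 03 ed a0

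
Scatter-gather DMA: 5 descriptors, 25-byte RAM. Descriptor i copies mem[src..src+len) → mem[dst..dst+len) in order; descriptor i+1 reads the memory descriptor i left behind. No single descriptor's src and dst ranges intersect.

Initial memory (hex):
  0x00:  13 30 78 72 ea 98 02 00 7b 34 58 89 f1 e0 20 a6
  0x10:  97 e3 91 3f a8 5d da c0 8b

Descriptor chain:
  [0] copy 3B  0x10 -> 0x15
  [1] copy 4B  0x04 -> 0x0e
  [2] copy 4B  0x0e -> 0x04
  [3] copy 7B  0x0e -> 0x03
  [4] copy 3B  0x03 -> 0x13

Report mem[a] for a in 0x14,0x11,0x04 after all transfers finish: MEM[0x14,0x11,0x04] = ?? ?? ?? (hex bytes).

MEM[0x14,0x11,0x04] = 98 00 98

  after D0: wrote 3B at 0x15 = 97e391
  after D1: wrote 4B at 0x0e = ea980200
  after D2: wrote 4B at 0x04 = ea980200
  after D3: wrote 7B at 0x03 = ea980200913fa8
  after D4: wrote 3B at 0x13 = ea9802
query mem[0x14]=0x98, mem[0x11]=0x00, mem[0x04]=0x98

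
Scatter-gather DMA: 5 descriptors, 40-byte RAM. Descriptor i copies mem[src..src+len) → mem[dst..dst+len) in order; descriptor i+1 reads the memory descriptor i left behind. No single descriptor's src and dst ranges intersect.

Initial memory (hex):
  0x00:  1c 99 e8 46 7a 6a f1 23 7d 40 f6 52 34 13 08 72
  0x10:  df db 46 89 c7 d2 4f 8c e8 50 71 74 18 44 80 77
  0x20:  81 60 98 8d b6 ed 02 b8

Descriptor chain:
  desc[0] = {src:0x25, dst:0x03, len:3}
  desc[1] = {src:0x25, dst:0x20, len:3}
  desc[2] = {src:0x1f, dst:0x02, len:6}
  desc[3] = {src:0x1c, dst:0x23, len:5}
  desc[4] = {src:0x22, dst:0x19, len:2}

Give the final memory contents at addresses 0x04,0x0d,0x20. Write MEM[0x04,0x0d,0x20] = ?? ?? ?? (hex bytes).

D0: mem[0x03..0x05] <- [ed 02 b8]
D1: mem[0x20..0x22] <- [ed 02 b8]
D2: mem[0x02..0x07] <- [77 ed 02 b8 8d b6]
D3: mem[0x23..0x27] <- [18 44 80 77 ed]
D4: mem[0x19..0x1a] <- [b8 18]
query mem[0x04]=0x02, mem[0x0d]=0x13, mem[0x20]=0xed

MEM[0x04,0x0d,0x20] = 02 13 ed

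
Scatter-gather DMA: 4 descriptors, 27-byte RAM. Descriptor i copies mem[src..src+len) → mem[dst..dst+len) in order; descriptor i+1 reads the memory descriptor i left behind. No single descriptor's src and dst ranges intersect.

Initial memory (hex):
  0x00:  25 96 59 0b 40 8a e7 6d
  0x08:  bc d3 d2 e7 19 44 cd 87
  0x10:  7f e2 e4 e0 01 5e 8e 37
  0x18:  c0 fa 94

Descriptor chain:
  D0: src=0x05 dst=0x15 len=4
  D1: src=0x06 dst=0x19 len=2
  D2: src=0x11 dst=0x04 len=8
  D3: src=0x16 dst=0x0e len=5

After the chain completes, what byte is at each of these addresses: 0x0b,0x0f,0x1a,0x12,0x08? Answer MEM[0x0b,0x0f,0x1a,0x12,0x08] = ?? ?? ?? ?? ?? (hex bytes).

MEM[0x0b,0x0f,0x1a,0x12,0x08] = bc 6d 6d 6d 8a

D0: mem[0x15..0x18] <- [8a e7 6d bc]
D1: mem[0x19..0x1a] <- [e7 6d]
D2: mem[0x04..0x0b] <- [e2 e4 e0 01 8a e7 6d bc]
D3: mem[0x0e..0x12] <- [e7 6d bc e7 6d]
query mem[0x0b]=0xbc, mem[0x0f]=0x6d, mem[0x1a]=0x6d, mem[0x12]=0x6d, mem[0x08]=0x8a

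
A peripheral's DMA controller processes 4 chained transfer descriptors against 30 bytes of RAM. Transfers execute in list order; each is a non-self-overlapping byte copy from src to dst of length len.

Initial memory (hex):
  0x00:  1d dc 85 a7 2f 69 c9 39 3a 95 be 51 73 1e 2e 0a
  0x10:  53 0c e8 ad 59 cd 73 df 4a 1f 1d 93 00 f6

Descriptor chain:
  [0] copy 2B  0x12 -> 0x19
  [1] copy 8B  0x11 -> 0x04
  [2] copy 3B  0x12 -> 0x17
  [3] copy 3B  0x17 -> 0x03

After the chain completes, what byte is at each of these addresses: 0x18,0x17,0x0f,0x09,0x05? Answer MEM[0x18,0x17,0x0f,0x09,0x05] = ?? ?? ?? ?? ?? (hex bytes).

D0: mem[0x19..0x1a] <- [e8 ad]
D1: mem[0x04..0x0b] <- [0c e8 ad 59 cd 73 df 4a]
D2: mem[0x17..0x19] <- [e8 ad 59]
D3: mem[0x03..0x05] <- [e8 ad 59]
query mem[0x18]=0xad, mem[0x17]=0xe8, mem[0x0f]=0x0a, mem[0x09]=0x73, mem[0x05]=0x59

MEM[0x18,0x17,0x0f,0x09,0x05] = ad e8 0a 73 59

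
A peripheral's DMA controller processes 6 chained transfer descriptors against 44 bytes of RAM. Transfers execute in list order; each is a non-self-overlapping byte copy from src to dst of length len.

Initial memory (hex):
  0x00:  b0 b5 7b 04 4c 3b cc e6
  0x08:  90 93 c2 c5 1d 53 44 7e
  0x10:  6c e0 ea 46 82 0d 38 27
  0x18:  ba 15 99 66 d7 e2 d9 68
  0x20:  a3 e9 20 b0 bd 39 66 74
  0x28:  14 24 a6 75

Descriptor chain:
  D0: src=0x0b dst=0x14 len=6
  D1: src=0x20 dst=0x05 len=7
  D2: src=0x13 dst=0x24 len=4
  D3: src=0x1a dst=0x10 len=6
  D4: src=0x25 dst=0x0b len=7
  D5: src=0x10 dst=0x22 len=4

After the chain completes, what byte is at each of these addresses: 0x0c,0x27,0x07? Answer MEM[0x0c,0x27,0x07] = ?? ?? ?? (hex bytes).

MEM[0x0c,0x27,0x07] = 1d 53 20

D0: mem[0x14..0x19] <- [c5 1d 53 44 7e 6c]
D1: mem[0x05..0x0b] <- [a3 e9 20 b0 bd 39 66]
D2: mem[0x24..0x27] <- [46 c5 1d 53]
D3: mem[0x10..0x15] <- [99 66 d7 e2 d9 68]
D4: mem[0x0b..0x11] <- [c5 1d 53 14 24 a6 75]
D5: mem[0x22..0x25] <- [a6 75 d7 e2]
query mem[0x0c]=0x1d, mem[0x27]=0x53, mem[0x07]=0x20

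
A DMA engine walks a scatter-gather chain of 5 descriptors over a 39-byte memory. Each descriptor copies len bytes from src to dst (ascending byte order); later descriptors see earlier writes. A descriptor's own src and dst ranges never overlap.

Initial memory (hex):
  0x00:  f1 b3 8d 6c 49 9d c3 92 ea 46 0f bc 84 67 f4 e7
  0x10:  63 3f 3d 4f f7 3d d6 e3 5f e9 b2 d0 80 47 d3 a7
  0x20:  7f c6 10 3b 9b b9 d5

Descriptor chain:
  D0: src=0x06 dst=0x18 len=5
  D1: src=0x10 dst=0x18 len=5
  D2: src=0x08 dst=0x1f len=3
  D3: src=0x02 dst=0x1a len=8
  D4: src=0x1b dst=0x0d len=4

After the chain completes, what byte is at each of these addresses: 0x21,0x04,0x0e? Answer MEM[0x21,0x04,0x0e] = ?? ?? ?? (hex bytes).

  after D0: wrote 5B at 0x18 = c392ea460f
  after D1: wrote 5B at 0x18 = 633f3d4ff7
  after D2: wrote 3B at 0x1f = ea460f
  after D3: wrote 8B at 0x1a = 8d6c499dc392ea46
  after D4: wrote 4B at 0x0d = 6c499dc3
query mem[0x21]=0x46, mem[0x04]=0x49, mem[0x0e]=0x49

MEM[0x21,0x04,0x0e] = 46 49 49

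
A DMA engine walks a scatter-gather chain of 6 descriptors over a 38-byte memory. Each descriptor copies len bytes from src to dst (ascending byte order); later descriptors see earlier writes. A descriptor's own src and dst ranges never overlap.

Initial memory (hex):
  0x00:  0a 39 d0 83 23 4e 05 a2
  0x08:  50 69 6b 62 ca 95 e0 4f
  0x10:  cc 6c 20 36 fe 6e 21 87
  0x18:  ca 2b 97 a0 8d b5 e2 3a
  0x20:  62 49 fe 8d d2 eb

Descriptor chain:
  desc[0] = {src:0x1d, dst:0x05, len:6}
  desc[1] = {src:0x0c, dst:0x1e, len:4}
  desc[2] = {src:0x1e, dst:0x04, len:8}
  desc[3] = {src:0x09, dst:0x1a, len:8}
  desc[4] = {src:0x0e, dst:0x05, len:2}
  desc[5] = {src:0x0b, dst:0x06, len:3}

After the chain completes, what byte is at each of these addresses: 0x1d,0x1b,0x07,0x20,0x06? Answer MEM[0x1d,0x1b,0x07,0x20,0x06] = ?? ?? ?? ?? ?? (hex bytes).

#0 dst[0x05+6] := {0xb5,0xe2,0x3a,0x62,0x49,0xfe}
#1 dst[0x1e+4] := {0xca,0x95,0xe0,0x4f}
#2 dst[0x04+8] := {0xca,0x95,0xe0,0x4f,0xfe,0x8d,0xd2,0xeb}
#3 dst[0x1a+8] := {0x8d,0xd2,0xeb,0xca,0x95,0xe0,0x4f,0xcc}
#4 dst[0x05+2] := {0xe0,0x4f}
#5 dst[0x06+3] := {0xeb,0xca,0x95}
query mem[0x1d]=0xca, mem[0x1b]=0xd2, mem[0x07]=0xca, mem[0x20]=0x4f, mem[0x06]=0xeb

MEM[0x1d,0x1b,0x07,0x20,0x06] = ca d2 ca 4f eb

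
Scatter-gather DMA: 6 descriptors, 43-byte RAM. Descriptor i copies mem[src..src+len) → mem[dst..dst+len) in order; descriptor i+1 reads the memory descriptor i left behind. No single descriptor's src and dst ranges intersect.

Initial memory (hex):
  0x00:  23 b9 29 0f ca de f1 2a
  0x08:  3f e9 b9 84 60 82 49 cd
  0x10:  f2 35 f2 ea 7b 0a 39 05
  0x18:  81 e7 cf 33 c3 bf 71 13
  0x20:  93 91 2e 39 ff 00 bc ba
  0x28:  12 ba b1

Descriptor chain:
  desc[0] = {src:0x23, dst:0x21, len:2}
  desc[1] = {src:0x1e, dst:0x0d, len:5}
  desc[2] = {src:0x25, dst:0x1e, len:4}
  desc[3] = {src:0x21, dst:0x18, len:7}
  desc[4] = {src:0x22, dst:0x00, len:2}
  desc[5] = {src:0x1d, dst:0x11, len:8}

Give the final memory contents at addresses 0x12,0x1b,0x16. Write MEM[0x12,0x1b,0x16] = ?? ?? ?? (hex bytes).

MEM[0x12,0x1b,0x16] = ba ff ff

#0 dst[0x21+2] := {0x39,0xff}
#1 dst[0x0d+5] := {0x71,0x13,0x93,0x39,0xff}
#2 dst[0x1e+4] := {0x00,0xbc,0xba,0x12}
#3 dst[0x18+7] := {0x12,0xff,0x39,0xff,0x00,0xbc,0xba}
#4 dst[0x00+2] := {0xff,0x39}
#5 dst[0x11+8] := {0xbc,0xba,0xbc,0xba,0x12,0xff,0x39,0xff}
query mem[0x12]=0xba, mem[0x1b]=0xff, mem[0x16]=0xff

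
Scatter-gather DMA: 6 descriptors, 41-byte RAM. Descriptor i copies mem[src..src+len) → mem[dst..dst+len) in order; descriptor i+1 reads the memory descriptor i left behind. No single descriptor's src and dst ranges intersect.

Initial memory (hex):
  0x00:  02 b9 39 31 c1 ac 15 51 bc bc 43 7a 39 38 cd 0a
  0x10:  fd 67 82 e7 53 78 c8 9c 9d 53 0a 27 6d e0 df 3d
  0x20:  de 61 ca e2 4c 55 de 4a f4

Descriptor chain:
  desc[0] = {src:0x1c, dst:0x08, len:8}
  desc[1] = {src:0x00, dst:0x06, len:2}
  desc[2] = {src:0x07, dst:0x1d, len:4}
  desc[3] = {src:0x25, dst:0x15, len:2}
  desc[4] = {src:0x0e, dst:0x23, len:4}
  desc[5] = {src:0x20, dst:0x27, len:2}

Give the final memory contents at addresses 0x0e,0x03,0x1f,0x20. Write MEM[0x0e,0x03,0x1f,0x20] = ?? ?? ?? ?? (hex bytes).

MEM[0x0e,0x03,0x1f,0x20] = ca 31 e0 df

D0: mem[0x08..0x0f] <- [6d e0 df 3d de 61 ca e2]
D1: mem[0x06..0x07] <- [02 b9]
D2: mem[0x1d..0x20] <- [b9 6d e0 df]
D3: mem[0x15..0x16] <- [55 de]
D4: mem[0x23..0x26] <- [ca e2 fd 67]
D5: mem[0x27..0x28] <- [df 61]
query mem[0x0e]=0xca, mem[0x03]=0x31, mem[0x1f]=0xe0, mem[0x20]=0xdf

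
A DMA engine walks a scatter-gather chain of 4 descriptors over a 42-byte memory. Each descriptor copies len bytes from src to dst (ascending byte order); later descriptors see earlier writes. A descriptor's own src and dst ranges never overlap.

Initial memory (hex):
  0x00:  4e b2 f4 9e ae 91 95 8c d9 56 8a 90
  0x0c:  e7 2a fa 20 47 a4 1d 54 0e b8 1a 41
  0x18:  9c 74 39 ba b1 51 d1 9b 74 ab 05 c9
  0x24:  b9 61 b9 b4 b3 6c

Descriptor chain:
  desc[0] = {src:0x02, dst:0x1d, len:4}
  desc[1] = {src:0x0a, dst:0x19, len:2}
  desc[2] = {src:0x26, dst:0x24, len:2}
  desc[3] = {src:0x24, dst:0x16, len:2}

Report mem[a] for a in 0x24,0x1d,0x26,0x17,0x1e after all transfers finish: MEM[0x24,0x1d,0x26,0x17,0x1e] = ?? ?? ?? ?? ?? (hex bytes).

[0] 0x02->0x1d len=4 : f4 9e ae 91
[1] 0x0a->0x19 len=2 : 8a 90
[2] 0x26->0x24 len=2 : b9 b4
[3] 0x24->0x16 len=2 : b9 b4
query mem[0x24]=0xb9, mem[0x1d]=0xf4, mem[0x26]=0xb9, mem[0x17]=0xb4, mem[0x1e]=0x9e

MEM[0x24,0x1d,0x26,0x17,0x1e] = b9 f4 b9 b4 9e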